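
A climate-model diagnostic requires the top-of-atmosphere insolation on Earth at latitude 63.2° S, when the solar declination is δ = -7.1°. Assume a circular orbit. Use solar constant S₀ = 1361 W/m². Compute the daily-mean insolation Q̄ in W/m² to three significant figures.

cos H₀ = −tan(-63.2°) tan(-7.100°) = -0.2466, H₀ = 1.8199 rad.
Bracket: H₀ sin φ sin δ + cos φ cos δ sin H₀ = 1.8199×-0.89259×-0.12360 + 0.45088×0.99233×0.96912 = 0.200779 + 0.433605 = 0.634384.
Q̄ = (S₀/π) × [bracket] = (1361/π) × 0.634384 = 274.8 W/m².

Q̄ ≈ 275 W/m²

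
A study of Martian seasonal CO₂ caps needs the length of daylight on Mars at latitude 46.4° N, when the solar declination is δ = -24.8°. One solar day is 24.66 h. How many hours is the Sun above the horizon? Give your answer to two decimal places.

cos H₀ = −tan φ · tan δ = −tan(+46.4°) × tan(-24.800°) = 0.4852, so H₀ = 1.0642 rad = 60.97°.
Daylight = 2H₀/(2π) × 24.66 h = (1.0642/π) × 24.66 = 8.35 h.

8.35 h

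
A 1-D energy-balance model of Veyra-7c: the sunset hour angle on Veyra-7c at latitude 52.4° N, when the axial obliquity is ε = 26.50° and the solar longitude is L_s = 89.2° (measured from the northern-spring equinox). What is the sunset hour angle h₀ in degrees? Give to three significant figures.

Solar declination: sin δ = sin ε · sin L_s = sin 26.50° × sin 89.2° = 0.44615, so δ = +26.497°.
cos h₀ = −tan ϕ · tan δ = −tan(+52.4°) × tan(+26.497°) = -0.6473, so h₀ = 2.2749 rad = 130.34°.

h₀ = 130°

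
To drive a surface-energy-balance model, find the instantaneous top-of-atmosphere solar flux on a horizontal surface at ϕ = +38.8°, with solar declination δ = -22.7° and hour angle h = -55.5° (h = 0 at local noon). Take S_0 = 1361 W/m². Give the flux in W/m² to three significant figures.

225 W/m²

cos θ_z = sin ϕ sin δ + cos ϕ cos δ cos h = -0.241810 + 0.407229 = 0.165419.
Flux = S_0 · cos θ_z = 1361 × 0.165419 = 225.1 W/m².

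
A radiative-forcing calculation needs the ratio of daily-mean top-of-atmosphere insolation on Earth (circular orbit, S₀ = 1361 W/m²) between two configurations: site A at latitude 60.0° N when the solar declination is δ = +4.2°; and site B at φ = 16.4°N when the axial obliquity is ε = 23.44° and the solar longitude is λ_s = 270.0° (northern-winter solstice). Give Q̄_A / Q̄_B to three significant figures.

— Configuration A (φ=+60.0°):
cos H₀ = −tan(+60.0°) tan(+4.200°) = -0.1272, H₀ = 1.6983 rad.
Bracket: H₀ sin φ sin δ + cos φ cos δ sin H₀ = 1.6983×0.86603×0.07324 + 0.50000×0.99731×0.99188 = 0.107720 + 0.494606 = 0.602326.
Q̄ = (S₀/π) × [bracket] = (1361/π) × 0.602326 = 260.94 W/m².
— Configuration B (φ=+16.4°):
Solar declination: sin δ = sin ε · sin λ_s = sin 23.44° × sin 270.0° = -0.39779, so δ = -23.440°.
cos H₀ = −tan(+16.4°) tan(-23.440°) = 0.1276, H₀ = 1.4428 rad.
Bracket: H₀ sin φ sin δ + cos φ cos δ sin H₀ = 1.4428×0.28234×-0.39779 + 0.95931×0.91748×0.99182 = -0.162044 + 0.872948 = 0.710904.
Q̄ = (S₀/π) × [bracket] = (1361/π) × 0.710904 = 307.98 W/m².
Ratio Q̄_A / Q̄_B = 260.94 / 307.98 = 0.8473.

Q̄_A / Q̄_B ≈ 0.847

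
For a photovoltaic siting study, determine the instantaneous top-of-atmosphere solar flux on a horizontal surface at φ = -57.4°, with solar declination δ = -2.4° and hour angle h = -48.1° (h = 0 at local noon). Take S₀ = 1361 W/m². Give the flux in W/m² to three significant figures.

537 W/m²

cos θ_z = sin φ sin δ + cos φ cos δ cos h = 0.035278 + 0.359493 = 0.394771.
Flux = S₀ · cos θ_z = 1361 × 0.394771 = 537.3 W/m².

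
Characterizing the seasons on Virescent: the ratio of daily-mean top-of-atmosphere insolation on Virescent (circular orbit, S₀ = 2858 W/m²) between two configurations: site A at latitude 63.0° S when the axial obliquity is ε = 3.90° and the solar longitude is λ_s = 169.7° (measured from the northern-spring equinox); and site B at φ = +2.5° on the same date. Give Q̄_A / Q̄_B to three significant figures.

Q̄_A / Q̄_B ≈ 0.437

— Configuration A (φ=-63.0°):
Solar declination: sin δ = sin ε · sin λ_s = sin 3.90° × sin 169.7° = 0.01216, so δ = +0.697°.
cos H₀ = −tan(-63.0°) tan(+0.697°) = 0.0239, H₀ = 1.5469 rad.
Bracket: H₀ sin φ sin δ + cos φ cos δ sin H₀ = 1.5469×-0.89101×0.01216 + 0.45399×0.99993×0.99972 = -0.016760 + 0.453831 = 0.437071.
Q̄ = (S₀/π) × [bracket] = (2858/π) × 0.437071 = 397.62 W/m².
— Configuration B (φ=+2.5°):
cos H₀ = −tan(+2.5°) tan(+0.697°) = -0.0005, H₀ = 1.5713 rad.
Bracket: H₀ sin φ sin δ + cos φ cos δ sin H₀ = 1.5713×0.04362×0.01216 + 0.99905×0.99993×1.00000 = 0.000833 + 0.998980 = 0.999813.
Q̄ = (S₀/π) × [bracket] = (2858/π) × 0.999813 = 909.56 W/m².
Ratio Q̄_A / Q̄_B = 397.62 / 909.56 = 0.4372.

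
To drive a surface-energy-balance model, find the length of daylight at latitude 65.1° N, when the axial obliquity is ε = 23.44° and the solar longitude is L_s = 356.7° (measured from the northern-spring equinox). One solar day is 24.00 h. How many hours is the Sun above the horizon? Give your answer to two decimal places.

Solar declination: sin δ = sin ε · sin L_s = sin 23.44° × sin 356.7° = -0.02290, so δ = -1.312°.
cos h₀ = −tan ϕ · tan δ = −tan(+65.1°) × tan(-1.312°) = 0.0493, so h₀ = 1.5214 rad = 87.17°.
Daylight = 2h₀/(2π) × 24.00 h = (1.5214/π) × 24.00 = 11.62 h.

11.62 h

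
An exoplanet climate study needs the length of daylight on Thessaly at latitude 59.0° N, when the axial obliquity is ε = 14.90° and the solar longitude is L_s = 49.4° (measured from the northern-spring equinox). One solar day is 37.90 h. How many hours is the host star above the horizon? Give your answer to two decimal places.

Solar declination: sin δ = sin ε · sin L_s = sin 14.90° × sin 49.4° = 0.19523, so δ = +11.258°.
cos h₀ = −tan ϕ · tan δ = −tan(+59.0°) × tan(+11.258°) = -0.3313, so h₀ = 1.9085 rad = 109.35°.
Daylight = 2h₀/(2π) × 37.90 h = (1.9085/π) × 37.90 = 23.02 h.

23.02 h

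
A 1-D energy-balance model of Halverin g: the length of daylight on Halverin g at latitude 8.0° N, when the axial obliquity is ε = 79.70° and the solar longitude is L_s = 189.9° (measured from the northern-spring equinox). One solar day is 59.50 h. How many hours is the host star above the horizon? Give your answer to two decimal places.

29.29 h

Solar declination: sin δ = sin ε · sin L_s = sin 79.70° × sin 189.9° = -0.16916, so δ = -9.739°.
cos h₀ = −tan ϕ · tan δ = −tan(+8.0°) × tan(-9.739°) = 0.0241, so h₀ = 1.5467 rad = 88.62°.
Daylight = 2h₀/(2π) × 59.50 h = (1.5467/π) × 59.50 = 29.29 h.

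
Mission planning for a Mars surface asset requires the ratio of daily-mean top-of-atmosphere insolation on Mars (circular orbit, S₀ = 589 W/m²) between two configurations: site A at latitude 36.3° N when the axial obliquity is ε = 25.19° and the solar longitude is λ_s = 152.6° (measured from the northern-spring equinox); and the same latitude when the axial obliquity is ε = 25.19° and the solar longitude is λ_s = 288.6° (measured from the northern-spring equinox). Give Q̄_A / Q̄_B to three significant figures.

— Configuration A (φ=+36.3°):
Solar declination: sin δ = sin ε · sin λ_s = sin 25.19° × sin 152.6° = 0.19587, so δ = +11.296°.
cos H₀ = −tan(+36.3°) tan(+11.296°) = -0.1467, H₀ = 1.7181 rad.
Bracket: H₀ sin φ sin δ + cos φ cos δ sin H₀ = 1.7181×0.59201×0.19587 + 0.80593×0.98063×0.98918 = 0.199226 + 0.781768 = 0.980994.
Q̄ = (S₀/π) × [bracket] = (589/π) × 0.980994 = 183.92 W/m².
— Configuration B (φ=+36.3°):
Solar declination: sin δ = sin ε · sin λ_s = sin 25.19° × sin 288.6° = -0.40339, so δ = -23.790°.
cos H₀ = −tan(+36.3°) tan(-23.790°) = 0.3238, H₀ = 1.2410 rad.
Bracket: H₀ sin φ sin δ + cos φ cos δ sin H₀ = 1.2410×0.59201×-0.40339 + 0.80593×0.91503×0.94611 = -0.296364 + 0.697709 = 0.401345.
Q̄ = (S₀/π) × [bracket] = (589/π) × 0.401345 = 75.246 W/m².
Ratio Q̄_A / Q̄_B = 183.92 / 75.246 = 2.444.

Q̄_A / Q̄_B ≈ 2.44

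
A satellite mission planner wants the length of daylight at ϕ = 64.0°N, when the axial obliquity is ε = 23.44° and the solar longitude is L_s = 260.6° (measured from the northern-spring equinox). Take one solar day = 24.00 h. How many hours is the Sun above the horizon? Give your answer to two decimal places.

Solar declination: sin δ = sin ε · sin L_s = sin 23.44° × sin 260.6° = -0.39245, so δ = -23.107°.
cos h₀ = −tan ϕ · tan δ = −tan(+64.0°) × tan(-23.107°) = 0.8748, so h₀ = 0.5057 rad = 28.98°.
Daylight = 2h₀/(2π) × 24.00 h = (0.5057/π) × 24.00 = 3.86 h.

3.86 h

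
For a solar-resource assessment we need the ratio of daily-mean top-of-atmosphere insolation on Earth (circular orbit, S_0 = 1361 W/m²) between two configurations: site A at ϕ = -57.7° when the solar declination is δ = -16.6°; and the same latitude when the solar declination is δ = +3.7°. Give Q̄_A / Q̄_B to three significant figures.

Q̄_A / Q̄_B ≈ 2.11

— Configuration A (ϕ=-57.7°):
cos h₀ = −tan(-57.7°) tan(-16.600°) = -0.4716, h₀ = 2.0619 rad.
Bracket: h₀ sin ϕ sin δ + cos ϕ cos δ sin h₀ = 2.0619×-0.84526×-0.28569 + 0.53435×0.95832×0.88183 = 0.497912 + 0.451566 = 0.949478.
Q̄ = (S_0/π) × [bracket] = (1361/π) × 0.949478 = 411.33 W/m².
— Configuration B (ϕ=-57.7°):
cos h₀ = −tan(-57.7°) tan(+3.700°) = 0.1023, h₀ = 1.4683 rad.
Bracket: h₀ sin ϕ sin δ + cos ϕ cos δ sin h₀ = 1.4683×-0.84526×0.06453 + 0.53435×0.99792×0.99475 = -0.080088 + 0.530439 = 0.450351.
Q̄ = (S_0/π) × [bracket] = (1361/π) × 0.450351 = 195.10 W/m².
Ratio Q̄_A / Q̄_B = 411.33 / 195.10 = 2.108.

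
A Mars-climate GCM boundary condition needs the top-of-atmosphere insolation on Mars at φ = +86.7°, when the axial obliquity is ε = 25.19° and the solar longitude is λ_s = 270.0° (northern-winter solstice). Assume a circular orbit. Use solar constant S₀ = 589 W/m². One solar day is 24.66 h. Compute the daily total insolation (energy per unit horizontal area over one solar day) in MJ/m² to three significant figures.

Solar declination: sin δ = sin ε · sin λ_s = sin 25.19° × sin 270.0° = -0.42562, so δ = -25.190°.
cos H₀ = −tan(+86.7°) tan(-25.190°) = 8.1574 ≥ 1 ⇒ polar night, H₀ = 0 and Q̄ = 0.
Daily total = Q̄ × 24.66 h × 3600 s/h = 0.00 MJ/m².

0.00 MJ/m²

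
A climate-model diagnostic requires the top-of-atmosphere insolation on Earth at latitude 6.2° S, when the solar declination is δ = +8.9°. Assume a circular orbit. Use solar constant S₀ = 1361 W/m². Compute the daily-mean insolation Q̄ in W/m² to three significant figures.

Q̄ ≈ 414 W/m²

cos H₀ = −tan(-6.2°) tan(+8.900°) = 0.0170, H₀ = 1.5538 rad.
Bracket: H₀ sin φ sin δ + cos φ cos δ sin H₀ = 1.5538×-0.10800×0.15471 + 0.99415×0.98796×0.99986 = -0.025962 + 0.982043 = 0.956081.
Q̄ = (S₀/π) × [bracket] = (1361/π) × 0.956081 = 414.2 W/m².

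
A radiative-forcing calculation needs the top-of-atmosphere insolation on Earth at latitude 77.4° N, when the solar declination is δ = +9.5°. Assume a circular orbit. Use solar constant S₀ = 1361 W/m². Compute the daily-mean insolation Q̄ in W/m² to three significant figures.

cos H₀ = −tan(+77.4°) tan(+9.500°) = -0.7486, H₀ = 2.4168 rad.
Bracket: H₀ sin φ sin δ + cos φ cos δ sin H₀ = 2.4168×0.97592×0.16505 + 0.21814×0.98629×0.66297 = 0.389288 + 0.142638 = 0.531926.
Q̄ = (S₀/π) × [bracket] = (1361/π) × 0.531926 = 230.4 W/m².

Q̄ ≈ 230 W/m²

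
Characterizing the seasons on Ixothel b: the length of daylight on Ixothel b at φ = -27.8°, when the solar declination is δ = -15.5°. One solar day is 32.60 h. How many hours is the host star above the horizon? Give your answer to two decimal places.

cos H₀ = −tan φ · tan δ = −tan(-27.8°) × tan(-15.500°) = -0.1462, so H₀ = 1.7175 rad = 98.41°.
Daylight = 2H₀/(2π) × 32.60 h = (1.7175/π) × 32.60 = 17.82 h.

17.82 h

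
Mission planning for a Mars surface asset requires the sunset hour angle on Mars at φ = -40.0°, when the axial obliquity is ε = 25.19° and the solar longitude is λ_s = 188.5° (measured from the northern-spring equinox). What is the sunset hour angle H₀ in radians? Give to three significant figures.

H₀ = 1.62 rad

Solar declination: sin δ = sin ε · sin λ_s = sin 25.19° × sin 188.5° = -0.06291, so δ = -3.607°.
cos H₀ = −tan φ · tan δ = −tan(-40.0°) × tan(-3.607°) = -0.0529, so H₀ = 1.6237 rad = 93.03°.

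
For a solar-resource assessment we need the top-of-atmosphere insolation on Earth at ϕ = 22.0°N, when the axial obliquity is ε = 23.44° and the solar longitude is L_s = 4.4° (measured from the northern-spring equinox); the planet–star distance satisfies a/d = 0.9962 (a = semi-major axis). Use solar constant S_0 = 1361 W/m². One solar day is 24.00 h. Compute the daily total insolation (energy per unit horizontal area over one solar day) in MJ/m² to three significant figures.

35.1 MJ/m²

Solar declination: sin δ = sin ε · sin L_s = sin 23.44° × sin 4.4° = 0.03052, so δ = +1.749°.
cos h₀ = −tan(+22.0°) tan(+1.749°) = -0.0123, h₀ = 1.5831 rad.
Bracket: h₀ sin ϕ sin δ + cos ϕ cos δ sin h₀ = 1.5831×0.37461×0.03052 + 0.92718×0.99953×0.99992 = 0.018100 + 0.926670 = 0.944770.
Inverse-square distance factor (a/d)² = 0.9962² = 0.992414.
Q̄ = (S_0/π) × 0.992414 × [bracket] = (1361/π) × 0.992414 × 0.944770 = 406.19 W/m².
Daily total = Q̄ × 24.00 h × 3600 s/h = 406.19 × 24.00 × 3600 / 10⁶ = 35.09 MJ/m².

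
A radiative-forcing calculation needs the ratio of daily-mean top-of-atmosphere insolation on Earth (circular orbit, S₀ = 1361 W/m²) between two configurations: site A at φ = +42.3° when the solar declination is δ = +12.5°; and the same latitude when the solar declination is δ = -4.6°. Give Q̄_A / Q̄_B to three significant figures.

— Configuration A (φ=+42.3°):
cos H₀ = −tan(+42.3°) tan(+12.500°) = -0.2017, H₀ = 1.7739 rad.
Bracket: H₀ sin φ sin δ + cos φ cos δ sin H₀ = 1.7739×0.67301×0.21644 + 0.73963×0.97630×0.97944 = 0.258397 + 0.707254 = 0.965651.
Q̄ = (S₀/π) × [bracket] = (1361/π) × 0.965651 = 418.34 W/m².
— Configuration B (φ=+42.3°):
cos H₀ = −tan(+42.3°) tan(-4.600°) = 0.0732, H₀ = 1.4975 rad.
Bracket: H₀ sin φ sin δ + cos φ cos δ sin H₀ = 1.4975×0.67301×-0.08020 + 0.73963×0.99678×0.99732 = -0.080828 + 0.735273 = 0.654445.
Q̄ = (S₀/π) × [bracket] = (1361/π) × 0.654445 = 283.52 W/m².
Ratio Q̄_A / Q̄_B = 418.34 / 283.52 = 1.476.

Q̄_A / Q̄_B ≈ 1.48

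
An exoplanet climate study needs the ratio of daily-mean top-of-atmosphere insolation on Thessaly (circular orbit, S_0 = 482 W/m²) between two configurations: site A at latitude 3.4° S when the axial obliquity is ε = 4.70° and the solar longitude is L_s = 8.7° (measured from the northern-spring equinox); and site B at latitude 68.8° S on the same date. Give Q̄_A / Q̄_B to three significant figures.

Q̄_A / Q̄_B ≈ 2.90

— Configuration A (ϕ=-3.4°):
Solar declination: sin δ = sin ε · sin L_s = sin 4.70° × sin 8.7° = 0.01239, so δ = +0.710°.
cos h₀ = −tan(-3.4°) tan(+0.710°) = 0.0007, h₀ = 1.5701 rad.
Bracket: h₀ sin ϕ sin δ + cos ϕ cos δ sin h₀ = 1.5701×-0.05931×0.01239 + 0.99824×0.99992×1.00000 = -0.001154 + 0.998160 = 0.997006.
Q̄ = (S_0/π) × [bracket] = (482/π) × 0.997006 = 152.97 W/m².
— Configuration B (ϕ=-68.8°):
cos h₀ = −tan(-68.8°) tan(+0.710°) = 0.0320, h₀ = 1.5388 rad.
Bracket: h₀ sin ϕ sin δ + cos ϕ cos δ sin h₀ = 1.5388×-0.93232×0.01239 + 0.36162×0.99992×0.99949 = -0.017775 + 0.361407 = 0.343632.
Q̄ = (S_0/π) × [bracket] = (482/π) × 0.343632 = 52.722 W/m².
Ratio Q̄_A / Q̄_B = 152.97 / 52.722 = 2.901.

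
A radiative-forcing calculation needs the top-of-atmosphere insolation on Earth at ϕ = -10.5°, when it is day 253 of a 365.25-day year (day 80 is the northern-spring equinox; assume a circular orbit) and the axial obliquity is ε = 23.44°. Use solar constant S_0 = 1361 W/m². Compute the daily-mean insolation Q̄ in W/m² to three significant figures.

Q̄ ≈ 417 W/m²

Solar longitude: L_s = 360° × (253 − 80)/365.25 = 170.513°.
sin δ = sin 23.44° × sin 170.513° = 0.06556, so δ = +3.759°.
cos h₀ = −tan(-10.5°) tan(+3.759°) = 0.0122, h₀ = 1.5586 rad.
Bracket: h₀ sin ϕ sin δ + cos ϕ cos δ sin h₀ = 1.5586×-0.18224×0.06556 + 0.98325×0.99785×0.99993 = -0.018622 + 0.981067 = 0.962445.
Q̄ = (S_0/π) × [bracket] = (1361/π) × 0.962445 = 417.0 W/m².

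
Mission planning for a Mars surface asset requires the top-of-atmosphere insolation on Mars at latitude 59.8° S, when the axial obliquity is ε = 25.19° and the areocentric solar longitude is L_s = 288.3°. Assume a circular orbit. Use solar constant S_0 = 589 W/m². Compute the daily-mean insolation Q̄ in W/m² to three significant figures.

Q̄ ≈ 215 W/m²

sin δ = sin 25.19° × sin 288.3° = -0.40410, so δ = -23.834°.
cos h₀ = −tan(-59.8°) tan(-23.834°) = -0.7590, h₀ = 2.4326 rad.
Bracket: h₀ sin ϕ sin δ + cos ϕ cos δ sin h₀ = 2.4326×-0.86427×-0.40410 + 0.50302×0.91472×0.65104 = 0.849589 + 0.299558 = 1.149147.
Q̄ = (S_0/π) × [bracket] = (589/π) × 1.149147 = 215.4 W/m².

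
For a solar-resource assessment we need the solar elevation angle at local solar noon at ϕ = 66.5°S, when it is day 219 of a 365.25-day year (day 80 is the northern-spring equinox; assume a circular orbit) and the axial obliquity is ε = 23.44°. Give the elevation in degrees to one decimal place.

7.8°

Solar longitude: L_s = 360° × (219 − 80)/365.25 = 137.002°.
sin δ = sin 23.44° × sin 137.002° = 0.27128, so δ = +15.740°.
At local noon the hour angle is zero, so the zenith angle equals |ϕ − δ| = |-66.5° − (+15.740°)| = 82.240°.
Elevation = 90° − 82.240° = 7.8°.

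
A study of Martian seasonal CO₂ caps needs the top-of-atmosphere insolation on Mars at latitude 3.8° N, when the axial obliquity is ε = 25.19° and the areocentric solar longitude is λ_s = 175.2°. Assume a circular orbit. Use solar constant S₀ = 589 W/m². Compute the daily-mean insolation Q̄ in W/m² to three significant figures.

Q̄ ≈ 188 W/m²

sin δ = sin 25.19° × sin 175.2° = 0.03562, so δ = +2.041°.
cos H₀ = −tan(+3.8°) tan(+2.041°) = -0.0024, H₀ = 1.5732 rad.
Bracket: H₀ sin φ sin δ + cos φ cos δ sin H₀ = 1.5732×0.06627×0.03562 + 0.99780×0.99937×1.00000 = 0.003714 + 0.997171 = 1.000885.
Q̄ = (S₀/π) × [bracket] = (589/π) × 1.000885 = 187.7 W/m².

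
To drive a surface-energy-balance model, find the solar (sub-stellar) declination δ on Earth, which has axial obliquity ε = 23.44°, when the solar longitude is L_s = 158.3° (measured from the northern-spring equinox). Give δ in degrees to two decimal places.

δ = +8.46°

sin δ = sin ε · sin L_s = sin 23.44° × sin 158.3° = 0.147081.
δ = arcsin(0.147081) = +8.46°.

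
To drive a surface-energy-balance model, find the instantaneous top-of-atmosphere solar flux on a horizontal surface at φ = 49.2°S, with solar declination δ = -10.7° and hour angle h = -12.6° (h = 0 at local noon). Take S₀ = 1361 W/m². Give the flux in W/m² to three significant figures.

1.04e+03 W/m²

cos θ_z = sin φ sin δ + cos φ cos δ cos h = 0.140549 + 0.626597 = 0.767146.
Flux = S₀ · cos θ_z = 1361 × 0.767146 = 1044 W/m².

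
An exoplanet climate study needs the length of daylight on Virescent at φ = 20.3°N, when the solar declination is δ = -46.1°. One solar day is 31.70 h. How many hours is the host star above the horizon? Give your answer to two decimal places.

11.87 h

cos H₀ = −tan φ · tan δ = −tan(+20.3°) × tan(-46.100°) = 0.3844, so H₀ = 1.1762 rad = 67.39°.
Daylight = 2H₀/(2π) × 31.70 h = (1.1762/π) × 31.70 = 11.87 h.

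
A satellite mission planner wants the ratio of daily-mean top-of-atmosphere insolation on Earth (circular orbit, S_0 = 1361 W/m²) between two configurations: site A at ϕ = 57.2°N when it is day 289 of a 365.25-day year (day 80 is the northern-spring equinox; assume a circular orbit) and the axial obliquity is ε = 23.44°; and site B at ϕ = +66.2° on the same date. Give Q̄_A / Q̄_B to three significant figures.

— Configuration A (ϕ=+57.2°):
Solar longitude: L_s = 360° × (289 − 80)/365.25 = 205.996°.
sin δ = sin 23.44° × sin 205.996° = -0.17435, so δ = -10.041°.
cos h₀ = −tan(+57.2°) tan(-10.041°) = 0.2748, h₀ = 1.2925 rad.
Bracket: h₀ sin ϕ sin δ + cos ϕ cos δ sin h₀ = 1.2925×0.84057×-0.17435 + 0.54171×0.98468×0.96152 = -0.189420 + 0.512885 = 0.323465.
Q̄ = (S_0/π) × [bracket] = (1361/π) × 0.323465 = 140.13 W/m².
— Configuration B (ϕ=+66.2°):
cos h₀ = −tan(+66.2°) tan(-10.041°) = 0.4015, h₀ = 1.1577 rad.
Bracket: h₀ sin ϕ sin δ + cos ϕ cos δ sin h₀ = 1.1577×0.91496×-0.17435 + 0.40355×0.98468×0.91588 = -0.184680 + 0.363941 = 0.179261.
Q̄ = (S_0/π) × [bracket] = (1361/π) × 0.179261 = 77.659 W/m².
Ratio Q̄_A / Q̄_B = 140.13 / 77.659 = 1.804.

Q̄_A / Q̄_B ≈ 1.80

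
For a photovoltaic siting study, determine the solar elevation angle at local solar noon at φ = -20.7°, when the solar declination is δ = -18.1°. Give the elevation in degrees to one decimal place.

At local noon the hour angle is zero, so the zenith angle equals |φ − δ| = |-20.7° − (-18.100°)| = 2.600°.
Elevation = 90° − 2.600° = 87.4°.

87.4°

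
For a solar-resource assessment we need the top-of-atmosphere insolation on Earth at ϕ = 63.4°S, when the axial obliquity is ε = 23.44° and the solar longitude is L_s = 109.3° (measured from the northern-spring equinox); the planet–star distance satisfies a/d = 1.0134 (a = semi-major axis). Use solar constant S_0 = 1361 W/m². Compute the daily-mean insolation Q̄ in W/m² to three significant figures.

Q̄ ≈ 14.7 W/m²

Solar declination: sin δ = sin ε · sin L_s = sin 23.44° × sin 109.3° = 0.37543, so δ = +22.051°.
cos h₀ = −tan(-63.4°) tan(+22.051°) = 0.8089, h₀ = 0.6285 rad.
Bracket: h₀ sin ϕ sin δ + cos ϕ cos δ sin h₀ = 0.6285×-0.89415×0.37543 + 0.44776×0.92685×0.58795 = -0.210982 + 0.244003 = 0.033021.
Inverse-square distance factor (a/d)² = 1.0134² = 1.026980.
Q̄ = (S_0/π) × 1.026980 × [bracket] = (1361/π) × 1.026980 × 0.033021 = 14.69 W/m².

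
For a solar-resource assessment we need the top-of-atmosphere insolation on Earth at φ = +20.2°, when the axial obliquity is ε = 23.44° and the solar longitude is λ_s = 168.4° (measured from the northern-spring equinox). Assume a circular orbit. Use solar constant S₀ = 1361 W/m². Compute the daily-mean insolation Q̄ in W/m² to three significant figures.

Solar declination: sin δ = sin ε · sin λ_s = sin 23.44° × sin 168.4° = 0.07999, so δ = +4.588°.
cos H₀ = −tan(+20.2°) tan(+4.588°) = -0.0295, H₀ = 1.6003 rad.
Bracket: H₀ sin φ sin δ + cos φ cos δ sin H₀ = 1.6003×0.34530×0.07999 + 0.93849×0.99680×0.99956 = 0.044201 + 0.935075 = 0.979276.
Q̄ = (S₀/π) × [bracket] = (1361/π) × 0.979276 = 424.2 W/m².

Q̄ ≈ 424 W/m²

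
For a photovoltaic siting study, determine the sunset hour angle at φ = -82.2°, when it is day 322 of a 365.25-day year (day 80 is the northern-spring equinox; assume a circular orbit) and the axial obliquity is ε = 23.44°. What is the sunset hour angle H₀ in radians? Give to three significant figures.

H₀ = 3.14 rad

Solar longitude: λ_s = 360° × (322 − 80)/365.25 = 238.522°.
sin δ = sin 23.44° × sin 238.522° = -0.33925, so δ = -19.831°.
Sunrise equation: cos H₀ = −tan φ · tan δ = -2.6327 ≤ −1, so the Sun never sets (polar day) and H₀ = π.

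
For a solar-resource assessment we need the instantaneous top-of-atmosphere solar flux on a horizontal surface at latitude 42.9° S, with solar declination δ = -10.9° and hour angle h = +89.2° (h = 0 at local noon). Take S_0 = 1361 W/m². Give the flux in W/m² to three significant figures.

189 W/m²

cos θ_z = sin ϕ sin δ + cos ϕ cos δ cos h = 0.128721 + 0.010043 = 0.138764.
Flux = S_0 · cos θ_z = 1361 × 0.138764 = 188.9 W/m².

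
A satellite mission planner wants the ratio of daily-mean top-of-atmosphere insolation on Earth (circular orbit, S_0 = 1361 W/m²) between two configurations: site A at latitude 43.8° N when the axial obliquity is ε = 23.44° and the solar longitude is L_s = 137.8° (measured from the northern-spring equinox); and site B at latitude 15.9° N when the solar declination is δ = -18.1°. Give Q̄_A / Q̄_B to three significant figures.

— Configuration A (ϕ=+43.8°):
Solar declination: sin δ = sin ε · sin L_s = sin 23.44° × sin 137.8° = 0.26720, so δ = +15.498°.
cos h₀ = −tan(+43.8°) tan(+15.498°) = -0.2659, h₀ = 1.8399 rad.
Bracket: h₀ sin ϕ sin δ + cos ϕ cos δ sin h₀ = 1.8399×0.69214×0.26720 + 0.72176×0.96364×0.96400 = 0.340271 + 0.670478 = 1.010749.
Q̄ = (S_0/π) × [bracket] = (1361/π) × 1.010749 = 437.88 W/m².
— Configuration B (ϕ=+15.9°):
cos h₀ = −tan(+15.9°) tan(-18.100°) = 0.0931, h₀ = 1.4776 rad.
Bracket: h₀ sin ϕ sin δ + cos ϕ cos δ sin h₀ = 1.4776×0.27396×-0.31068 + 0.96174×0.95052×0.99566 = -0.125764 + 0.910186 = 0.784422.
Q̄ = (S_0/π) × [bracket] = (1361/π) × 0.784422 = 339.83 W/m².
Ratio Q̄_A / Q̄_B = 437.88 / 339.83 = 1.289.

Q̄_A / Q̄_B ≈ 1.29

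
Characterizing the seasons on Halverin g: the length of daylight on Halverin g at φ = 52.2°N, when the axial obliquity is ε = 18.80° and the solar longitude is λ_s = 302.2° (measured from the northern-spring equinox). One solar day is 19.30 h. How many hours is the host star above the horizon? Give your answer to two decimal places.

Solar declination: sin δ = sin ε · sin λ_s = sin 18.80° × sin 302.2° = -0.27270, so δ = -15.825°.
cos H₀ = −tan φ · tan δ = −tan(+52.2°) × tan(-15.825°) = 0.3654, so H₀ = 1.1967 rad = 68.57°.
Daylight = 2H₀/(2π) × 19.30 h = (1.1967/π) × 19.30 = 7.35 h.

7.35 h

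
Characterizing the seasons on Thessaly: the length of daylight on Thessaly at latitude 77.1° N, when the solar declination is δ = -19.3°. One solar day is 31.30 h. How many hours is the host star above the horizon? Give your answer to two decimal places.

cos H₀ = −tan φ · tan δ = 1.5290 ≥ 1, so the host star never rises (polar night) and H₀ = 0.
Daylight = 2H₀/(2π) × 31.30 h = (0.0000/π) × 31.30 = 0.00 h.

0.00 h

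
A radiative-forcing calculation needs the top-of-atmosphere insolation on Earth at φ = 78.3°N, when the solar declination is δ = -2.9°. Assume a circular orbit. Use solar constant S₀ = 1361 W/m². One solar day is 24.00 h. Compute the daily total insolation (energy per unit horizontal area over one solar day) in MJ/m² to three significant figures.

4.90 MJ/m²

cos H₀ = −tan(+78.3°) tan(-2.900°) = 0.2446, H₀ = 1.3237 rad.
Bracket: H₀ sin φ sin δ + cos φ cos δ sin H₀ = 1.3237×0.97922×-0.05059 + 0.20279×0.99872×0.96962 = -0.065574 + 0.196378 = 0.130804.
Q̄ = (S₀/π) × [bracket] = (1361/π) × 0.130804 = 56.667 W/m².
Daily total = Q̄ × 24.00 h × 3600 s/h = 56.667 × 24.00 × 3600 / 10⁶ = 4.896 MJ/m².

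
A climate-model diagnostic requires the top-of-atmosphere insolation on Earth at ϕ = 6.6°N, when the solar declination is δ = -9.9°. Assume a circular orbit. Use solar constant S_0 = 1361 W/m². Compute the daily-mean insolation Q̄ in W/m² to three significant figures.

Q̄ ≈ 411 W/m²

cos h₀ = −tan(+6.6°) tan(-9.900°) = 0.0202, h₀ = 1.5506 rad.
Bracket: h₀ sin ϕ sin δ + cos ϕ cos δ sin h₀ = 1.5506×0.11494×-0.17193 + 0.99337×0.98511×0.99980 = -0.030642 + 0.978383 = 0.947741.
Q̄ = (S_0/π) × [bracket] = (1361/π) × 0.947741 = 410.6 W/m².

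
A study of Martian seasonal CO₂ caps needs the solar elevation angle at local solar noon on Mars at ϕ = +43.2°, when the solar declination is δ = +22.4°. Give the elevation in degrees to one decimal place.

69.2°

At local noon the hour angle is zero, so the zenith angle equals |ϕ − δ| = |+43.2° − (+22.400°)| = 20.800°.
Elevation = 90° − 20.800° = 69.2°.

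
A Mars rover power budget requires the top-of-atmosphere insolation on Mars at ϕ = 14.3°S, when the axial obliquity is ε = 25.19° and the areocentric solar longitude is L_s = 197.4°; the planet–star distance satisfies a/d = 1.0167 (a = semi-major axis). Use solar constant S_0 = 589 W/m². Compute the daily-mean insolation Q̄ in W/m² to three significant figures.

sin δ = sin 25.19° × sin 197.4° = -0.12728, so δ = -7.312°.
cos h₀ = −tan(-14.3°) tan(-7.312°) = -0.0327, h₀ = 1.6035 rad.
Bracket: h₀ sin ϕ sin δ + cos ϕ cos δ sin h₀ = 1.6035×-0.24700×-0.12728 + 0.96902×0.99187×0.99946 = 0.050411 + 0.960623 = 1.011034.
Inverse-square distance factor (a/d)² = 1.0167² = 1.033679.
Q̄ = (S_0/π) × 1.033679 × [bracket] = (589/π) × 1.033679 × 1.011034 = 195.9 W/m².

Q̄ ≈ 196 W/m²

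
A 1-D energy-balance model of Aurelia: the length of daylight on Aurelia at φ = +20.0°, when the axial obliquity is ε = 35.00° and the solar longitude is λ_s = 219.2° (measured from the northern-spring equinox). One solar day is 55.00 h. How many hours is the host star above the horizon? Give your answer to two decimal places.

Solar declination: sin δ = sin ε · sin λ_s = sin 35.00° × sin 219.2° = -0.36252, so δ = -21.255°.
cos H₀ = −tan φ · tan δ = −tan(+20.0°) × tan(-21.255°) = 0.1416, so H₀ = 1.4287 rad = 81.86°.
Daylight = 2H₀/(2π) × 55.00 h = (1.4287/π) × 55.00 = 25.01 h.

25.01 h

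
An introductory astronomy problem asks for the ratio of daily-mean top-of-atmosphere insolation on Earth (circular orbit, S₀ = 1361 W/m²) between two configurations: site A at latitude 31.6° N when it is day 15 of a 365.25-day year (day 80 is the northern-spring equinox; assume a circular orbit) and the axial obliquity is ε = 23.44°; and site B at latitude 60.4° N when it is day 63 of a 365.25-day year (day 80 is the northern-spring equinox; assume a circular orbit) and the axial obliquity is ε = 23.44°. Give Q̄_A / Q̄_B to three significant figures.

Q̄_A / Q̄_B ≈ 1.52

— Configuration A (φ=+31.6°):
Solar longitude: λ_s = 360° × (15 − 80)/365.25 = -64.066°, i.e. -64.066° + 360° = 295.934°.
sin δ = sin 23.44° × sin 295.934° = -0.35773, so δ = -20.961°.
cos H₀ = −tan(+31.6°) tan(-20.961°) = 0.2357, H₀ = 1.3329 rad.
Bracket: H₀ sin φ sin δ + cos φ cos δ sin H₀ = 1.3329×0.52399×-0.35773 + 0.85173×0.93383×0.97183 = -0.249848 + 0.772965 = 0.523117.
Q̄ = (S₀/π) × [bracket] = (1361/π) × 0.523117 = 226.62 W/m².
— Configuration B (φ=+60.4°):
Solar longitude: λ_s = 360° × (63 − 80)/365.25 = -16.756°, i.e. -16.756° + 360° = 343.244°.
sin δ = sin 23.44° × sin 343.244° = -0.11468, so δ = -6.585°.
cos H₀ = −tan(+60.4°) tan(-6.585°) = 0.2032, H₀ = 1.3662 rad.
Bracket: H₀ sin φ sin δ + cos φ cos δ sin H₀ = 1.3662×0.86949×-0.11468 + 0.49394×0.99340×0.97913 = -0.136228 + 0.480440 = 0.344212.
Q̄ = (S₀/π) × [bracket] = (1361/π) × 0.344212 = 149.12 W/m².
Ratio Q̄_A / Q̄_B = 226.62 / 149.12 = 1.520.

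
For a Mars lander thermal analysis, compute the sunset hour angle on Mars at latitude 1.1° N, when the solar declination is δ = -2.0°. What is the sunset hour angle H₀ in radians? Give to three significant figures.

cos H₀ = −tan φ · tan δ = −tan(+1.1°) × tan(-2.000°) = 0.0007, so H₀ = 1.5701 rad = 89.96°.

H₀ = 1.57 rad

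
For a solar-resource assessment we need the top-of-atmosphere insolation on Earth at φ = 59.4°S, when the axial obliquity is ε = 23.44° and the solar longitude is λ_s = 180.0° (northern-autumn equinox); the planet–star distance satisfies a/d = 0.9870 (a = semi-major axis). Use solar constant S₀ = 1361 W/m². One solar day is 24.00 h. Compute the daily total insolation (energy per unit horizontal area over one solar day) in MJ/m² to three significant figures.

18.6 MJ/m²

Solar declination: sin δ = sin ε · sin λ_s = sin 23.44° × sin 180.0° = 0.00000, so δ = +0.000°.
cos H₀ = −tan(-59.4°) tan(+0.000°) = 0.0000, H₀ = 1.5708 rad.
Bracket: H₀ sin φ sin δ + cos φ cos δ sin H₀ = 1.5708×-0.86074×0.00000 + 0.50904×1.00000×1.00000 = -0.000000 + 0.509040 = 0.509040.
Inverse-square distance factor (a/d)² = 0.9870² = 0.974169.
Q̄ = (S₀/π) × 0.974169 × [bracket] = (1361/π) × 0.974169 × 0.509040 = 214.83 W/m².
Daily total = Q̄ × 24.00 h × 3600 s/h = 214.83 × 24.00 × 3600 / 10⁶ = 18.56 MJ/m².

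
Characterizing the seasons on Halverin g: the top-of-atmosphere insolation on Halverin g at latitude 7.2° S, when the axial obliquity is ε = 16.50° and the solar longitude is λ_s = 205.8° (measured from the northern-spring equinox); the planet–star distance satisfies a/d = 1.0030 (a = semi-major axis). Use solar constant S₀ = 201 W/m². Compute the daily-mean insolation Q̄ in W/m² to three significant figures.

Q̄ ≈ 64.9 W/m²

Solar declination: sin δ = sin ε · sin λ_s = sin 16.50° × sin 205.8° = -0.12361, so δ = -7.101°.
cos H₀ = −tan(-7.2°) tan(-7.101°) = -0.0157, H₀ = 1.5865 rad.
Bracket: H₀ sin φ sin δ + cos φ cos δ sin H₀ = 1.5865×-0.12533×-0.12361 + 0.99211×0.99233×0.99988 = 0.024578 + 0.984382 = 1.008960.
Inverse-square distance factor (a/d)² = 1.0030² = 1.006009.
Q̄ = (S₀/π) × 1.006009 × [bracket] = (201/π) × 1.006009 × 1.008960 = 64.94 W/m².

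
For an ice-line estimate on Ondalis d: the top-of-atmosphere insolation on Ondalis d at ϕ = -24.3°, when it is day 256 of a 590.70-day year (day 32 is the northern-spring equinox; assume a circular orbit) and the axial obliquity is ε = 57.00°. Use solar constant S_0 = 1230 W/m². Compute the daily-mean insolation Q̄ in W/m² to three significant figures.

Solar longitude: L_s = 360° × (256 − 32)/590.70 = 136.516°.
sin δ = sin 57.00° × sin 136.516° = 0.57713, so δ = +35.249°.
cos h₀ = −tan(-24.3°) tan(+35.249°) = 0.3191, h₀ = 1.2460 rad.
Bracket: h₀ sin ϕ sin δ + cos ϕ cos δ sin h₀ = 1.2460×-0.41151×0.57713 + 0.91140×0.81665×0.94772 = -0.295918 + 0.705383 = 0.409465.
Q̄ = (S_0/π) × [bracket] = (1230/π) × 0.409465 = 160.3 W/m².

Q̄ ≈ 160 W/m²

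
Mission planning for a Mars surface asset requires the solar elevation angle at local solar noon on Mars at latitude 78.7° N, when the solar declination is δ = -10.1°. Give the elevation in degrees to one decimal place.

At local noon the hour angle is zero, so the zenith angle equals |ϕ − δ| = |+78.7° − (-10.100°)| = 88.800°.
Elevation = 90° − 88.800° = 1.2°.

1.2°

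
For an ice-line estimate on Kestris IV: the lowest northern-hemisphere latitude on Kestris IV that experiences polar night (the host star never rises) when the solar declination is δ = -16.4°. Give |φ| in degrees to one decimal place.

Polar night requires cos H₀ = −tan φ tan δ ≥ 1, i.e. tan φ tan δ ≤ −1.
The boundary is |tan φ| · |tan δ| = 1, so |φ| = 90° − |δ| = 90° − 16.4° = 73.6° in the northern hemisphere.

|φ| = 73.6°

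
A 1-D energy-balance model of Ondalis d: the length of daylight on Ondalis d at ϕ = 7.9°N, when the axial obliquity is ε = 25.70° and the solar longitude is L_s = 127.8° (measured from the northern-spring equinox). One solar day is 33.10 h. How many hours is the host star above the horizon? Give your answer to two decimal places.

17.08 h

Solar declination: sin δ = sin ε · sin L_s = sin 25.70° × sin 127.8° = 0.34266, so δ = +20.039°.
cos h₀ = −tan ϕ · tan δ = −tan(+7.9°) × tan(+20.039°) = -0.0506, so h₀ = 1.6214 rad = 92.90°.
Daylight = 2h₀/(2π) × 33.10 h = (1.6214/π) × 33.10 = 17.08 h.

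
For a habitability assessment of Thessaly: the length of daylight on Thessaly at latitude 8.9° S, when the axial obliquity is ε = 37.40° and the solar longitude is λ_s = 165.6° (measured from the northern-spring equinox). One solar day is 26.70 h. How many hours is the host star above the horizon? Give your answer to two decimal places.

Solar declination: sin δ = sin ε · sin λ_s = sin 37.40° × sin 165.6° = 0.15105, so δ = +8.688°.
cos H₀ = −tan φ · tan δ = −tan(-8.9°) × tan(+8.688°) = 0.0239, so H₀ = 1.5469 rad = 88.63°.
Daylight = 2H₀/(2π) × 26.70 h = (1.5469/π) × 26.70 = 13.15 h.

13.15 h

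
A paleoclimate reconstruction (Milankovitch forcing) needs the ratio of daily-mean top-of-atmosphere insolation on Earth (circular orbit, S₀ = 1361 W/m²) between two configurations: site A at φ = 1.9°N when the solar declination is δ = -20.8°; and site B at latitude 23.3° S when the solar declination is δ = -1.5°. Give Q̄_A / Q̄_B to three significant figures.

— Configuration A (φ=+1.9°):
cos H₀ = −tan(+1.9°) tan(-20.800°) = 0.0126, H₀ = 1.5582 rad.
Bracket: H₀ sin φ sin δ + cos φ cos δ sin H₀ = 1.5582×0.03316×-0.35511 + 0.99945×0.93483×0.99992 = -0.018349 + 0.934241 = 0.915892.
Q̄ = (S₀/π) × [bracket] = (1361/π) × 0.915892 = 396.78 W/m².
— Configuration B (φ=-23.3°):
cos H₀ = −tan(-23.3°) tan(-1.500°) = -0.0113, H₀ = 1.5821 rad.
Bracket: H₀ sin φ sin δ + cos φ cos δ sin H₀ = 1.5821×-0.39555×-0.02618 + 0.91845×0.99966×0.99994 = 0.016383 + 0.918083 = 0.934466.
Q̄ = (S₀/π) × [bracket] = (1361/π) × 0.934466 = 404.83 W/m².
Ratio Q̄_A / Q̄_B = 396.78 / 404.83 = 0.9801.

Q̄_A / Q̄_B ≈ 0.980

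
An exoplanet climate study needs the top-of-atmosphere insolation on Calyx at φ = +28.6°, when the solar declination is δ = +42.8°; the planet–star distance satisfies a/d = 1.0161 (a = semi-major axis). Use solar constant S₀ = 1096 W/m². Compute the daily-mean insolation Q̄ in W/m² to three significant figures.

Q̄ ≈ 446 W/m²

cos H₀ = −tan(+28.6°) tan(+42.800°) = -0.5049, H₀ = 2.1000 rad.
Bracket: H₀ sin φ sin δ + cos φ cos δ sin H₀ = 2.1000×0.47869×0.67944 + 0.87798×0.73373×0.86319 = 0.683006 + 0.556067 = 1.239073.
Inverse-square distance factor (a/d)² = 1.0161² = 1.032459.
Q̄ = (S₀/π) × 1.032459 × [bracket] = (1096/π) × 1.032459 × 1.239073 = 446.3 W/m².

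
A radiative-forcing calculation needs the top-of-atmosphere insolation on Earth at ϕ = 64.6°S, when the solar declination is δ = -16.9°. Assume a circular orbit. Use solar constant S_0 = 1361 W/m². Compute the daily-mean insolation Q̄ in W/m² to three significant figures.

cos h₀ = −tan(-64.6°) tan(-16.900°) = -0.6399, h₀ = 2.2651 rad.
Bracket: h₀ sin ϕ sin δ + cos ϕ cos δ sin h₀ = 2.2651×-0.90334×-0.29070 + 0.42894×0.95681×0.76850 = 0.594817 + 0.315403 = 0.910220.
Q̄ = (S_0/π) × [bracket] = (1361/π) × 0.910220 = 394.3 W/m².

Q̄ ≈ 394 W/m²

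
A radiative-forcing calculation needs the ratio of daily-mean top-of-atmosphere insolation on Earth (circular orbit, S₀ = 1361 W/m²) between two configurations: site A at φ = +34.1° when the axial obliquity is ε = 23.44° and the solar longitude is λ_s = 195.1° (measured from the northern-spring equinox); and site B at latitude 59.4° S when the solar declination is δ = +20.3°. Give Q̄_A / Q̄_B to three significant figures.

— Configuration A (φ=+34.1°):
Solar declination: sin δ = sin ε · sin λ_s = sin 23.44° × sin 195.1° = -0.10363, so δ = -5.948°.
cos H₀ = −tan(+34.1°) tan(-5.948°) = 0.0705, H₀ = 1.5002 rad.
Bracket: H₀ sin φ sin δ + cos φ cos δ sin H₀ = 1.5002×0.56064×-0.10363 + 0.82806×0.99462×0.99751 = -0.087160 + 0.821554 = 0.734394.
Q̄ = (S₀/π) × [bracket] = (1361/π) × 0.734394 = 318.15 W/m².
— Configuration B (φ=-59.4°):
cos H₀ = −tan(-59.4°) tan(+20.300°) = 0.6255, H₀ = 0.8950 rad.
Bracket: H₀ sin φ sin δ + cos φ cos δ sin H₀ = 0.8950×-0.86074×0.34694 + 0.50904×0.93789×0.78024 = -0.267269 + 0.372505 = 0.105236.
Q̄ = (S₀/π) × [bracket] = (1361/π) × 0.105236 = 45.590 W/m².
Ratio Q̄_A / Q̄_B = 318.15 / 45.590 = 6.979.

Q̄_A / Q̄_B ≈ 6.98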